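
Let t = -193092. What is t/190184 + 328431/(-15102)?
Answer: -1362049931/59836641 ≈ -22.763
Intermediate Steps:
t/190184 + 328431/(-15102) = -193092/190184 + 328431/(-15102) = -193092*1/190184 + 328431*(-1/15102) = -48273/47546 - 109477/5034 = -1362049931/59836641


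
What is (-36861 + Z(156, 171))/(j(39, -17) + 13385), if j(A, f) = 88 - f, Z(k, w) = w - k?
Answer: -18423/6745 ≈ -2.7314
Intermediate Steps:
(-36861 + Z(156, 171))/(j(39, -17) + 13385) = (-36861 + (171 - 1*156))/((88 - 1*(-17)) + 13385) = (-36861 + (171 - 156))/((88 + 17) + 13385) = (-36861 + 15)/(105 + 13385) = -36846/13490 = -36846*1/13490 = -18423/6745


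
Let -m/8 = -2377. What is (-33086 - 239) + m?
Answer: -14309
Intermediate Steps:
m = 19016 (m = -8*(-2377) = 19016)
(-33086 - 239) + m = (-33086 - 239) + 19016 = -33325 + 19016 = -14309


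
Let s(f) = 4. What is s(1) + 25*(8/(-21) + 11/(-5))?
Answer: -1271/21 ≈ -60.524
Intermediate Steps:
s(1) + 25*(8/(-21) + 11/(-5)) = 4 + 25*(8/(-21) + 11/(-5)) = 4 + 25*(8*(-1/21) + 11*(-⅕)) = 4 + 25*(-8/21 - 11/5) = 4 + 25*(-271/105) = 4 - 1355/21 = -1271/21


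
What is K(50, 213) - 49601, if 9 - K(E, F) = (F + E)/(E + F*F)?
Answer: -2252419311/45419 ≈ -49592.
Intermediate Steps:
K(E, F) = 9 - (E + F)/(E + F²) (K(E, F) = 9 - (F + E)/(E + F*F) = 9 - (E + F)/(E + F²))
K(50, 213) - 49601 = (-1*213 + 8*50 + 9*213²)/(50 + 213²) - 49601 = (-213 + 400 + 9*45369)/(50 + 45369) - 49601 = (-213 + 400 + 408321)/45419 - 49601 = (1/45419)*408508 - 49601 = 408508/45419 - 49601 = -2252419311/45419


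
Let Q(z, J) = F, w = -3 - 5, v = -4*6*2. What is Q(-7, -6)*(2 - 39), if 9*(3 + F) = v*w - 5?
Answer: -13024/9 ≈ -1447.1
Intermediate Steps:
v = -48 (v = -24*2 = -48)
w = -8
F = 352/9 (F = -3 + (-48*(-8) - 5)/9 = -3 + (384 - 5)/9 = -3 + (1/9)*379 = -3 + 379/9 = 352/9 ≈ 39.111)
Q(z, J) = 352/9
Q(-7, -6)*(2 - 39) = 352*(2 - 39)/9 = (352/9)*(-37) = -13024/9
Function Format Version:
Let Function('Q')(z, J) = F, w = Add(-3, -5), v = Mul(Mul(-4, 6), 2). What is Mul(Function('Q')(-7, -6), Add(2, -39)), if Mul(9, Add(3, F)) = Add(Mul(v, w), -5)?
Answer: Rational(-13024, 9) ≈ -1447.1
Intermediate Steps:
v = -48 (v = Mul(-24, 2) = -48)
w = -8
F = Rational(352, 9) (F = Add(-3, Mul(Rational(1, 9), Add(Mul(-48, -8), -5))) = Add(-3, Mul(Rational(1, 9), Add(384, -5))) = Add(-3, Mul(Rational(1, 9), 379)) = Add(-3, Rational(379, 9)) = Rational(352, 9) ≈ 39.111)
Function('Q')(z, J) = Rational(352, 9)
Mul(Function('Q')(-7, -6), Add(2, -39)) = Mul(Rational(352, 9), Add(2, -39)) = Mul(Rational(352, 9), -37) = Rational(-13024, 9)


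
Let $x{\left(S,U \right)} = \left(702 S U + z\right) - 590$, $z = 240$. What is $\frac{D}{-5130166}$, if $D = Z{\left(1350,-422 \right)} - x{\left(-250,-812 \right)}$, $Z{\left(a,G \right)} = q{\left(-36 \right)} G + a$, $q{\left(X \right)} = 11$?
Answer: $\frac{71254471}{2565083} \approx 27.779$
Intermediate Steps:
$x{\left(S,U \right)} = -350 + 702 S U$ ($x{\left(S,U \right)} = \left(702 S U + 240\right) - 590 = \left(240 + 702 S U\right) - 590 = -350 + 702 S U$)
$Z{\left(a,G \right)} = a + 11 G$ ($Z{\left(a,G \right)} = 11 G + a = a + 11 G$)
$D = -142508942$ ($D = \left(1350 + 11 \left(-422\right)\right) - \left(-350 + 702 \left(-250\right) \left(-812\right)\right) = \left(1350 - 4642\right) - \left(-350 + 142506000\right) = -3292 - 142505650 = -142508942$)
$\frac{D}{-5130166} = - \frac{142508942}{-5130166} = \left(-142508942\right) \left(- \frac{1}{5130166}\right) = \frac{71254471}{2565083}$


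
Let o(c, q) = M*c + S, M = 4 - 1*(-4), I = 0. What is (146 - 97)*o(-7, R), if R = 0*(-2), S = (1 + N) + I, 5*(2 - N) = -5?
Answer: -2548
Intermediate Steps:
N = 3 (N = 2 - ⅕*(-5) = 2 + 1 = 3)
S = 4 (S = (1 + 3) + 0 = 4 + 0 = 4)
M = 8 (M = 4 + 4 = 8)
R = 0
o(c, q) = 4 + 8*c (o(c, q) = 8*c + 4 = 4 + 8*c)
(146 - 97)*o(-7, R) = (146 - 97)*(4 + 8*(-7)) = 49*(4 - 56) = 49*(-52) = -2548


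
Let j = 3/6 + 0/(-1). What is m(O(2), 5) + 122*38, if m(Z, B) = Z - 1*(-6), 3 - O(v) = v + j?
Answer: 9285/2 ≈ 4642.5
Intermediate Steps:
j = 1/2 (j = 3*(1/6) + 0*(-1) = 1/2 + 0 = 1/2 ≈ 0.50000)
O(v) = 5/2 - v (O(v) = 3 - (v + 1/2) = 3 - (1/2 + v) = 3 + (-1/2 - v) = 5/2 - v)
m(Z, B) = 6 + Z (m(Z, B) = Z + 6 = 6 + Z)
m(O(2), 5) + 122*38 = (6 + (5/2 - 1*2)) + 122*38 = (6 + (5/2 - 2)) + 4636 = (6 + 1/2) + 4636 = 13/2 + 4636 = 9285/2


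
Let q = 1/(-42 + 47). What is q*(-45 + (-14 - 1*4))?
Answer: -63/5 ≈ -12.600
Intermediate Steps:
q = 1/5 ≈ 0.20000
q*(-45 + (-14 - 1*4)) = (-45 + (-14 - 1*4))/5 = (-45 + (-14 - 4))/5 = (-45 - 18)/5 = (1/5)*(-63) = -63/5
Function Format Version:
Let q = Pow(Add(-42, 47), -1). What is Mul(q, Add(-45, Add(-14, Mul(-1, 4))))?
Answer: Rational(-63, 5) ≈ -12.600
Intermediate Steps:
q = Rational(1, 5) (q = Pow(5, -1) = Rational(1, 5) ≈ 0.20000)
Mul(q, Add(-45, Add(-14, Mul(-1, 4)))) = Mul(Rational(1, 5), Add(-45, Add(-14, Mul(-1, 4)))) = Mul(Rational(1, 5), Add(-45, Add(-14, -4))) = Mul(Rational(1, 5), Add(-45, -18)) = Mul(Rational(1, 5), -63) = Rational(-63, 5)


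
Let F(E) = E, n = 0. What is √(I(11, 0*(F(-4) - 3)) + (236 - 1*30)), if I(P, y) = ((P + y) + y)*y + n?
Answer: √206 ≈ 14.353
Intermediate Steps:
I(P, y) = y*(P + 2*y) (I(P, y) = ((P + y) + y)*y + 0 = (P + 2*y)*y + 0 = y*(P + 2*y) + 0 = y*(P + 2*y))
√(I(11, 0*(F(-4) - 3)) + (236 - 1*30)) = √((0*(-4 - 3))*(11 + 2*(0*(-4 - 3))) + (236 - 1*30)) = √((0*(-7))*(11 + 2*(0*(-7))) + (236 - 30)) = √(0*(11 + 2*0) + 206) = √(0*(11 + 0) + 206) = √(0*11 + 206) = √(0 + 206) = √206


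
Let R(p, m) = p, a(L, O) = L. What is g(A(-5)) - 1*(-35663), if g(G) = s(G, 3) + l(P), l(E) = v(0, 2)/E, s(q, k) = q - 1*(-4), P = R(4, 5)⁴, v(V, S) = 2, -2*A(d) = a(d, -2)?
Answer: 4565697/128 ≈ 35670.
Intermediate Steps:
A(d) = -d/2
P = 256 (P = 4⁴ = 256)
s(q, k) = 4 + q (s(q, k) = q + 4 = 4 + q)
l(E) = 2/E
g(G) = 513/128 + G (g(G) = (4 + G) + 2/256 = (4 + G) + 2*(1/256) = (4 + G) + 1/128 = 513/128 + G)
g(A(-5)) - 1*(-35663) = (513/128 - ½*(-5)) - 1*(-35663) = (513/128 + 5/2) + 35663 = 833/128 + 35663 = 4565697/128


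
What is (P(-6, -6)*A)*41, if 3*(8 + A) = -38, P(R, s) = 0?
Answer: 0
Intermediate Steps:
A = -62/3 (A = -8 + (⅓)*(-38) = -8 - 38/3 = -62/3 ≈ -20.667)
(P(-6, -6)*A)*41 = (0*(-62/3))*41 = 0*41 = 0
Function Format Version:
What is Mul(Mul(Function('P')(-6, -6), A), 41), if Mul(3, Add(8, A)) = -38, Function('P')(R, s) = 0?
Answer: 0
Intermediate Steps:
A = Rational(-62, 3) (A = Add(-8, Mul(Rational(1, 3), -38)) = Add(-8, Rational(-38, 3)) = Rational(-62, 3) ≈ -20.667)
Mul(Mul(Function('P')(-6, -6), A), 41) = Mul(Mul(0, Rational(-62, 3)), 41) = Mul(0, 41) = 0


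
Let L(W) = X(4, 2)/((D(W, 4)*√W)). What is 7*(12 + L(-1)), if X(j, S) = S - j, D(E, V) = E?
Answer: 84 - 14*I ≈ 84.0 - 14.0*I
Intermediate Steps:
L(W) = -2/W^(3/2) (L(W) = (2 - 1*4)/((W*√W)) = (2 - 4)/(W^(3/2)) = -2/W^(3/2))
7*(12 + L(-1)) = 7*(12 - 2*I) = 84 - 14*I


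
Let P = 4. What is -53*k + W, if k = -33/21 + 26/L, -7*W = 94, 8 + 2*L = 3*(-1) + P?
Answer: 3245/7 ≈ 463.57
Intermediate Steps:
L = -7/2 (L = -4 + (3*(-1) + 4)/2 = -4 + (-3 + 4)/2 = -4 + (½)*1 = -4 + ½ = -7/2 ≈ -3.5000)
W = -94/7 (W = -⅐*94 = -94/7 ≈ -13.429)
k = -9 (k = -33/21 + 26/(-7/2) = -33*1/21 + 26*(-2/7) = -11/7 - 52/7 = -9)
-53*k + W = -53*(-9) - 94/7 = 477 - 94/7 = 3245/7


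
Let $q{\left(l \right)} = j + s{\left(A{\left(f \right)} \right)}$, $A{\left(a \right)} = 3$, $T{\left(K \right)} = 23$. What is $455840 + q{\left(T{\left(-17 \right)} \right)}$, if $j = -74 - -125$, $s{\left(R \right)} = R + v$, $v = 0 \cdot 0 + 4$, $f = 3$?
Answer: $455898$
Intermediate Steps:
$v = 4$ ($v = 0 + 4 = 4$)
$s{\left(R \right)} = 4 + R$ ($s{\left(R \right)} = R + 4 = 4 + R$)
$j = 51$ ($j = -74 + 125 = 51$)
$q{\left(l \right)} = 58$ ($q{\left(l \right)} = 51 + \left(4 + 3\right) = 51 + 7 = 58$)
$455840 + q{\left(T{\left(-17 \right)} \right)} = 455840 + 58 = 455898$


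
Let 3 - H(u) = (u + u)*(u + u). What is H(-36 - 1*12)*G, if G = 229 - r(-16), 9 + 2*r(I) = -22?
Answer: -4505157/2 ≈ -2.2526e+6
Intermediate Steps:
r(I) = -31/2 (r(I) = -9/2 + (½)*(-22) = -9/2 - 11 = -31/2)
G = 489/2 (G = 229 - 1*(-31/2) = 229 + 31/2 = 489/2 ≈ 244.50)
H(u) = 3 - 4*u² (H(u) = 3 - (u + u)*(u + u) = 3 - 2*u*2*u = 3 - 4*u²)
H(-36 - 1*12)*G = (3 - 4*(-36 - 1*12)²)*(489/2) = (3 - 4*(-36 - 12)²)*(489/2) = (3 - 4*(-48)²)*(489/2) = (3 - 4*2304)*(489/2) = (3 - 9216)*(489/2) = -9213*489/2 = -4505157/2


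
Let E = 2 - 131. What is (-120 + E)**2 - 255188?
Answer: -193187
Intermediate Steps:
E = -129
(-120 + E)**2 - 255188 = (-120 - 129)**2 - 255188 = (-249)**2 - 255188 = 62001 - 255188 = -193187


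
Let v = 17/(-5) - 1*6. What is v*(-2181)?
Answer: 102507/5 ≈ 20501.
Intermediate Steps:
v = -47/5 (v = 17*(-1/5) - 6 = -17/5 - 6 = -47/5 ≈ -9.4000)
v*(-2181) = -47/5*(-2181) = 102507/5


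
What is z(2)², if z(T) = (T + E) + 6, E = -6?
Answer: 4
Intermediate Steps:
z(T) = T (z(T) = (T - 6) + 6 = (-6 + T) + 6 = T)
z(2)² = 2² = 4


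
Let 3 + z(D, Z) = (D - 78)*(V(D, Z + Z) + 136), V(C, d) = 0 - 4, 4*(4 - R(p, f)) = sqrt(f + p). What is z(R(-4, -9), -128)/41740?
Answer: -9771/41740 - 33*I*sqrt(13)/41740 ≈ -0.23409 - 0.0028506*I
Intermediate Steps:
R(p, f) = 4 - sqrt(f + p)/4
V(C, d) = -4
z(D, Z) = -10299 + 132*D (z(D, Z) = -3 + (D - 78)*(-4 + 136) = -3 + (-78 + D)*132 = -3 + (-10296 + 132*D) = -10299 + 132*D)
z(R(-4, -9), -128)/41740 = (-10299 + 132*(4 - sqrt(-9 - 4)/4))/41740 = (-10299 + 132*(4 - I*sqrt(13)/4))*(1/41740) = (-10299 + (528 - 33*I*sqrt(13)))*(1/41740) = (-9771 - 33*I*sqrt(13))*(1/41740) = -9771/41740 - 33*I*sqrt(13)/41740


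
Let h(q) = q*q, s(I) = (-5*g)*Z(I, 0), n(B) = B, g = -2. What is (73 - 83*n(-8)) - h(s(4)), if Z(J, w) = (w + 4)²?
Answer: -24863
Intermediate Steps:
Z(J, w) = (4 + w)²
s(I) = 160 (s(I) = (-5*(-2))*(4 + 0)² = 10*4² = 10*16 = 160)
h(q) = q²
(73 - 83*n(-8)) - h(s(4)) = (73 - 83*(-8)) - 1*160² = (73 + 664) - 1*25600 = 737 - 25600 = -24863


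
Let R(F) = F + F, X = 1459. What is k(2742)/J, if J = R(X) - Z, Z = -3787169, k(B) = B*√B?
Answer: 2742*√2742/3790087 ≈ 0.037884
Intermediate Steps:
R(F) = 2*F
k(B) = B^(3/2)
J = 3790087 (J = 2*1459 - 1*(-3787169) = 2918 + 3787169 = 3790087)
k(2742)/J = 2742^(3/2)/3790087 = (2742*√2742)*(1/3790087) = 2742*√2742/3790087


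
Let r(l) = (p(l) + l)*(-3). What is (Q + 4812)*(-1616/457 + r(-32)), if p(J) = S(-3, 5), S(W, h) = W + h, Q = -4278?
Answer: 21100476/457 ≈ 46172.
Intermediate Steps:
p(J) = 2 (p(J) = -3 + 5 = 2)
r(l) = -6 - 3*l (r(l) = (2 + l)*(-3) = -6 - 3*l)
(Q + 4812)*(-1616/457 + r(-32)) = (-4278 + 4812)*(-1616/457 + (-6 - 3*(-32))) = 534*(-1616*1/457 + (-6 + 96)) = 534*(-1616/457 + 90) = 534*(39514/457) = 21100476/457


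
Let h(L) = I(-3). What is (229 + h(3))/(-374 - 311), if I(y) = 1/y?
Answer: -686/2055 ≈ -0.33382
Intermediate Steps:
h(L) = -⅓ (h(L) = 1/(-3) = -⅓)
(229 + h(3))/(-374 - 311) = (229 - ⅓)/(-374 - 311) = (686/3)/(-685) = (686/3)*(-1/685) = -686/2055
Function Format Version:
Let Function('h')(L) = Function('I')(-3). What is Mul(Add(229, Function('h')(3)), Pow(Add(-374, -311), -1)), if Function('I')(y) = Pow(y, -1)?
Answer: Rational(-686, 2055) ≈ -0.33382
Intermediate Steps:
Function('h')(L) = Rational(-1, 3) (Function('h')(L) = Pow(-3, -1) = Rational(-1, 3))
Mul(Add(229, Function('h')(3)), Pow(Add(-374, -311), -1)) = Mul(Add(229, Rational(-1, 3)), Pow(Add(-374, -311), -1)) = Mul(Rational(686, 3), Pow(-685, -1)) = Mul(Rational(686, 3), Rational(-1, 685)) = Rational(-686, 2055)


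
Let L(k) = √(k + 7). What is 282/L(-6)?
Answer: 282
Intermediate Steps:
L(k) = √(7 + k)
282/L(-6) = 282/(√(7 - 6)) = 282/(√1) = 282/1 = 282*1 = 282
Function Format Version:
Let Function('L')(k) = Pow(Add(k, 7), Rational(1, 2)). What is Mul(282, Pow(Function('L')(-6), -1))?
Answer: 282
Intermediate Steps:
Function('L')(k) = Pow(Add(7, k), Rational(1, 2))
Mul(282, Pow(Function('L')(-6), -1)) = Mul(282, Pow(Pow(Add(7, -6), Rational(1, 2)), -1)) = Mul(282, Pow(Pow(1, Rational(1, 2)), -1)) = Mul(282, Pow(1, -1)) = Mul(282, 1) = 282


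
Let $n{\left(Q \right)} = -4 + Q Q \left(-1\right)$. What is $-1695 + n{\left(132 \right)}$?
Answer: $-19123$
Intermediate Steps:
$n{\left(Q \right)} = -4 - Q^{2}$ ($n{\left(Q \right)} = -4 + Q \left(- Q\right) = -4 - Q^{2}$)
$-1695 + n{\left(132 \right)} = -1695 - 17428 = -19123$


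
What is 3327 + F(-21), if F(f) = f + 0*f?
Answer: 3306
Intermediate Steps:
F(f) = f (F(f) = f + 0 = f)
3327 + F(-21) = 3327 - 21 = 3306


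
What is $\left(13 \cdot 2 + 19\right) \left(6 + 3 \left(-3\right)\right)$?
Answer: $-135$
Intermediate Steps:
$\left(13 \cdot 2 + 19\right) \left(6 + 3 \left(-3\right)\right) = \left(26 + 19\right) \left(6 - 9\right) = 45 \left(-3\right) = -135$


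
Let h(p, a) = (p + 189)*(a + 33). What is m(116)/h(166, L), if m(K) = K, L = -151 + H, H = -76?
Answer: -58/34435 ≈ -0.0016843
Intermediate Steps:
L = -227 (L = -151 - 76 = -227)
h(p, a) = (33 + a)*(189 + p) (h(p, a) = (189 + p)*(33 + a) = (33 + a)*(189 + p))
m(116)/h(166, L) = 116/(6237 + 33*166 + 189*(-227) - 227*166) = 116/(6237 + 5478 - 42903 - 37682) = 116/(-68870) = 116*(-1/68870) = -58/34435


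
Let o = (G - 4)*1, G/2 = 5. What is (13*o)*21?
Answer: 1638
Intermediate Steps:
G = 10 (G = 2*5 = 10)
o = 6 (o = (10 - 4)*1 = 6*1 = 6)
(13*o)*21 = (13*6)*21 = 78*21 = 1638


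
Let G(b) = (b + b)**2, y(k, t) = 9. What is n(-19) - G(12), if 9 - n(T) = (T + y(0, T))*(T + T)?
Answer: -947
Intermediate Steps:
G(b) = 4*b**2 (G(b) = (2*b)**2 = 4*b**2)
n(T) = 9 - 2*T*(9 + T) (n(T) = 9 - (T + 9)*(T + T) = 9 - (9 + T)*2*T = 9 - 2*T*(9 + T))
n(-19) - G(12) = (9 - 18*(-19) - 2*(-19)**2) - 4*12**2 = (9 + 342 - 2*361) - 4*144 = (9 + 342 - 722) - 1*576 = -371 - 576 = -947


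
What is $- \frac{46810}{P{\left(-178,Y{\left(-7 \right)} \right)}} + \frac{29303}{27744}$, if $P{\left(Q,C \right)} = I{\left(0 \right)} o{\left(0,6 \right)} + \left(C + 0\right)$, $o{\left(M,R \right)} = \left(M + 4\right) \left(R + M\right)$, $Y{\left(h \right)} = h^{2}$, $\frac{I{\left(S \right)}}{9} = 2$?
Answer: $- \frac{1284601897}{13344864} \approx -96.262$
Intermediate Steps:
$I{\left(S \right)} = 18$ ($I{\left(S \right)} = 9 \cdot 2 = 18$)
$o{\left(M,R \right)} = \left(4 + M\right) \left(M + R\right)$
$P{\left(Q,C \right)} = 432 + C$ ($P{\left(Q,C \right)} = 18 \left(0^{2} + 4 \cdot 0 + 4 \cdot 6 + 0 \cdot 6\right) + \left(C + 0\right) = 18 \left(0 + 0 + 24 + 0\right) + C = 18 \cdot 24 + C = 432 + C$)
$- \frac{46810}{P{\left(-178,Y{\left(-7 \right)} \right)}} + \frac{29303}{27744} = - \frac{46810}{432 + \left(-7\right)^{2}} + \frac{29303}{27744} = - \frac{46810}{432 + 49} + 29303 \cdot \frac{1}{27744} = - \frac{46810}{481} + \frac{29303}{27744} = - \frac{1284601897}{13344864}$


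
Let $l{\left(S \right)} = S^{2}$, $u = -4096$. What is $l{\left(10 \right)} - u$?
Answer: $4196$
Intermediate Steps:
$l{\left(10 \right)} - u = 10^{2} - -4096 = 100 + 4096 = 4196$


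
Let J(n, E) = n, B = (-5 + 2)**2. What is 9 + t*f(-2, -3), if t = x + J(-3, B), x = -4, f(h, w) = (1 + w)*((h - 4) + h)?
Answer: -103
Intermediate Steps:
B = 9 (B = (-3)**2 = 9)
f(h, w) = (1 + w)*(-4 + 2*h) (f(h, w) = (1 + w)*((-4 + h) + h) = (1 + w)*(-4 + 2*h))
t = -7 (t = -4 - 3 = -7)
9 + t*f(-2, -3) = 9 - 7*(-4 - 4*(-3) + 2*(-2) + 2*(-2)*(-3)) = 9 - 7*(-4 + 12 - 4 + 12) = 9 - 7*16 = 9 - 112 = -103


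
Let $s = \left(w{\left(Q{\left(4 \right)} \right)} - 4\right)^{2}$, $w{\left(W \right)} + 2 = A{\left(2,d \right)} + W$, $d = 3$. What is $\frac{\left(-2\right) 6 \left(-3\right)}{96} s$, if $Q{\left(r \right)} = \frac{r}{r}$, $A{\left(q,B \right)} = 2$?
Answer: $\frac{27}{8} \approx 3.375$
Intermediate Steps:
$Q{\left(r \right)} = 1$
$w{\left(W \right)} = W$ ($w{\left(W \right)} = -2 + \left(2 + W\right) = W$)
$s = 9$ ($s = \left(1 - 4\right)^{2} = \left(-3\right)^{2} = 9$)
$\frac{\left(-2\right) 6 \left(-3\right)}{96} s = \frac{\left(-2\right) 6 \left(-3\right)}{96} \cdot 9 = \left(-12\right) \left(-3\right) \frac{1}{96} \cdot 9 = 36 \cdot \frac{1}{96} \cdot 9 = \frac{3}{8} \cdot 9 = \frac{27}{8}$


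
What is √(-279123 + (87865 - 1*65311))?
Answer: I*√256569 ≈ 506.53*I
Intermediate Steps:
√(-279123 + (87865 - 1*65311)) = √(-279123 + (87865 - 65311)) = √(-279123 + 22554) = √(-256569) = I*√256569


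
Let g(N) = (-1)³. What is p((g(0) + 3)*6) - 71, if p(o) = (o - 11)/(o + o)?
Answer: -1703/24 ≈ -70.958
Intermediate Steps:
g(N) = -1
p(o) = (-11 + o)/(2*o) (p(o) = (-11 + o)/((2*o)) = (-11 + o)*(1/(2*o)) = (-11 + o)/(2*o))
p((g(0) + 3)*6) - 71 = (-11 + (-1 + 3)*6)/(2*(((-1 + 3)*6))) - 71 = (-11 + 2*6)/(2*((2*6))) - 71 = (½)*(-11 + 12)/12 - 71 = (½)*(1/12)*1 - 71 = 1/24 - 71 = -1703/24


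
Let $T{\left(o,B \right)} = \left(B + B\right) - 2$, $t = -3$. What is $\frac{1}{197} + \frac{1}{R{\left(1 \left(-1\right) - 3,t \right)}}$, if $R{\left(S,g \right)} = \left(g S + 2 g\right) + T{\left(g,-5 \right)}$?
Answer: $- \frac{191}{1182} \approx -0.16159$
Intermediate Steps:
$T{\left(o,B \right)} = -2 + 2 B$ ($T{\left(o,B \right)} = 2 B - 2 = -2 + 2 B$)
$R{\left(S,g \right)} = -12 + 2 g + S g$ ($R{\left(S,g \right)} = \left(g S + 2 g\right) + \left(-2 + 2 \left(-5\right)\right) = \left(S g + 2 g\right) - 12 = \left(2 g + S g\right) - 12 = -12 + 2 g + S g$)
$\frac{1}{197} + \frac{1}{R{\left(1 \left(-1\right) - 3,t \right)}} = \frac{1}{197} + \frac{1}{-12 + 2 \left(-3\right) + \left(1 \left(-1\right) - 3\right) \left(-3\right)} = \frac{1}{197} + \frac{1}{-12 - 6 + \left(-1 - 3\right) \left(-3\right)} = \frac{1}{197} + \frac{1}{-12 - 6 - -12} = \frac{1}{197} + \frac{1}{-12 - 6 + 12} = \frac{1}{197} + \frac{1}{-6} = \frac{1}{197} - \frac{1}{6} = - \frac{191}{1182}$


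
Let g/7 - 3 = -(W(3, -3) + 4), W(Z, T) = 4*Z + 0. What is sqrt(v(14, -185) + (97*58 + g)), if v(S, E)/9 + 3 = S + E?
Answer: 63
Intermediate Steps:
W(Z, T) = 4*Z
v(S, E) = -27 + 9*E + 9*S (v(S, E) = -27 + 9*(S + E) = -27 + 9*(E + S) = -27 + (9*E + 9*S) = -27 + 9*E + 9*S)
g = -91 (g = 21 + 7*(-(4*3 + 4)) = 21 + 7*(-(12 + 4)) = 21 + 7*(-1*16) = 21 + 7*(-16) = 21 - 112 = -91)
sqrt(v(14, -185) + (97*58 + g)) = sqrt((-27 + 9*(-185) + 9*14) + (97*58 - 91)) = sqrt((-27 - 1665 + 126) + (5626 - 91)) = sqrt(-1566 + 5535) = sqrt(3969) = 63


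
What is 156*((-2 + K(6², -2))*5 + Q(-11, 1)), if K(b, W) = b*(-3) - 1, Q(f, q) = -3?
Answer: -87048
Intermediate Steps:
K(b, W) = -1 - 3*b (K(b, W) = -3*b - 1 = -1 - 3*b)
156*((-2 + K(6², -2))*5 + Q(-11, 1)) = 156*((-2 + (-1 - 3*6²))*5 - 3) = 156*((-2 + (-1 - 3*36))*5 - 3) = 156*((-2 + (-1 - 108))*5 - 3) = 156*((-2 - 109)*5 - 3) = 156*(-111*5 - 3) = 156*(-555 - 3) = 156*(-558) = -87048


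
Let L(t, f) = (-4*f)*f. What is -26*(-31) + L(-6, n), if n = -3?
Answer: 770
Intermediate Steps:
L(t, f) = -4*f²
-26*(-31) + L(-6, n) = -26*(-31) - 4*(-3)² = 806 - 4*9 = 806 - 36 = 770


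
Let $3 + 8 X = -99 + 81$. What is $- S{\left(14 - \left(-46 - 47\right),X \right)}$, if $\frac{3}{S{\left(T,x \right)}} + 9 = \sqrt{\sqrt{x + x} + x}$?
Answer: $\frac{12}{36 - \sqrt{2} \sqrt{-21 + 4 i \sqrt{21}}} \approx 0.34441 + 0.072137 i$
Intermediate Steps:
$X = - \frac{21}{8}$ ($X = - \frac{3}{8} + \frac{-99 + 81}{8} = - \frac{3}{8} + \frac{1}{8} \left(-18\right) = - \frac{3}{8} - \frac{9}{4} = - \frac{21}{8} \approx -2.625$)
$S{\left(T,x \right)} = \frac{3}{-9 + \sqrt{x + \sqrt{2} \sqrt{x}}}$ ($S{\left(T,x \right)} = \frac{3}{-9 + \sqrt{\sqrt{x + x} + x}} = \frac{3}{-9 + \sqrt{\sqrt{2 x} + x}} = \frac{3}{-9 + \sqrt{\sqrt{2} \sqrt{x} + x}} = \frac{3}{-9 + \sqrt{x + \sqrt{2} \sqrt{x}}}$)
$- S{\left(14 - \left(-46 - 47\right),X \right)} = - \frac{3}{-9 + \sqrt{- \frac{21}{8} + \sqrt{2} \sqrt{- \frac{21}{8}}}} = - \frac{3}{-9 + \sqrt{- \frac{21}{8} + \sqrt{2} \frac{i \sqrt{42}}{4}}} = - \frac{3}{-9 + \sqrt{- \frac{21}{8} + \frac{i \sqrt{21}}{2}}}$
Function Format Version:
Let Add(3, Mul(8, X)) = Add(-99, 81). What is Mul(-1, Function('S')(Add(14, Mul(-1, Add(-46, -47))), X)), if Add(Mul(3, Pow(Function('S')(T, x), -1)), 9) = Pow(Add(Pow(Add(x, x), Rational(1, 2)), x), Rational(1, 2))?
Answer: Mul(12, Pow(Add(36, Mul(-1, Pow(2, Rational(1, 2)), Pow(Add(-21, Mul(4, I, Pow(21, Rational(1, 2)))), Rational(1, 2)))), -1)) ≈ Add(0.34441, Mul(0.072137, I))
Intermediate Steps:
X = Rational(-21, 8) (X = Add(Rational(-3, 8), Mul(Rational(1, 8), Add(-99, 81))) = Add(Rational(-3, 8), Mul(Rational(1, 8), -18)) = Add(Rational(-3, 8), Rational(-9, 4)) = Rational(-21, 8) ≈ -2.6250)
Function('S')(T, x) = Mul(3, Pow(Add(-9, Pow(Add(x, Mul(Pow(2, Rational(1, 2)), Pow(x, Rational(1, 2)))), Rational(1, 2))), -1)) (Function('S')(T, x) = Mul(3, Pow(Add(-9, Pow(Add(Pow(Add(x, x), Rational(1, 2)), x), Rational(1, 2))), -1)) = Mul(3, Pow(Add(-9, Pow(Add(Pow(Mul(2, x), Rational(1, 2)), x), Rational(1, 2))), -1)) = Mul(3, Pow(Add(-9, Pow(Add(Mul(Pow(2, Rational(1, 2)), Pow(x, Rational(1, 2))), x), Rational(1, 2))), -1)) = Mul(3, Pow(Add(-9, Pow(Add(x, Mul(Pow(2, Rational(1, 2)), Pow(x, Rational(1, 2)))), Rational(1, 2))), -1)))
Mul(-1, Function('S')(Add(14, Mul(-1, Add(-46, -47))), X)) = Mul(-1, Mul(3, Pow(Add(-9, Pow(Add(Rational(-21, 8), Mul(Pow(2, Rational(1, 2)), Pow(Rational(-21, 8), Rational(1, 2)))), Rational(1, 2))), -1))) = Mul(-1, Mul(3, Pow(Add(-9, Pow(Add(Rational(-21, 8), Mul(Pow(2, Rational(1, 2)), Mul(Rational(1, 4), I, Pow(42, Rational(1, 2))))), Rational(1, 2))), -1))) = Mul(-1, Mul(3, Pow(Add(-9, Pow(Add(Rational(-21, 8), Mul(Rational(1, 2), I, Pow(21, Rational(1, 2)))), Rational(1, 2))), -1))) = Mul(-3, Pow(Add(-9, Pow(Add(Rational(-21, 8), Mul(Rational(1, 2), I, Pow(21, Rational(1, 2)))), Rational(1, 2))), -1))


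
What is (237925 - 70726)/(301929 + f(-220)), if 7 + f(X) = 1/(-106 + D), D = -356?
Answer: 77245938/139487963 ≈ 0.55378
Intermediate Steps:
f(X) = -3235/462 (f(X) = -7 + 1/(-106 - 356) = -7 + 1/(-462) = -7 - 1/462 = -3235/462)
(237925 - 70726)/(301929 + f(-220)) = (237925 - 70726)/(301929 - 3235/462) = 167199/(139487963/462) = 167199*(462/139487963) = 77245938/139487963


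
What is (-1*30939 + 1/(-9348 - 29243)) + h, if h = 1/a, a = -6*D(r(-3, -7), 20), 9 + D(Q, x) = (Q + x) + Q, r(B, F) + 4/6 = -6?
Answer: -2387928387/77182 ≈ -30939.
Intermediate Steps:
r(B, F) = -20/3 (r(B, F) = -⅔ - 6 = -20/3)
D(Q, x) = -9 + x + 2*Q (D(Q, x) = -9 + ((Q + x) + Q) = -9 + (x + 2*Q) = -9 + x + 2*Q)
a = 14 (a = -6*(-9 + 20 + 2*(-20/3)) = -6*(-9 + 20 - 40/3) = -6*(-7/3) = 14)
h = 1/14 ≈ 0.071429
(-1*30939 + 1/(-9348 - 29243)) + h = (-1*30939 + 1/(-9348 - 29243)) + 1/14 = (-30939 + 1/(-38591)) + 1/14 = (-30939 - 1/38591) + 1/14 = -1193966950/38591 + 1/14 = -2387928387/77182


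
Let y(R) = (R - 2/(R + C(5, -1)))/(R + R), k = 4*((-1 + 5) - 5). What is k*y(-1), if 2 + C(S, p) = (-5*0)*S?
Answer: -⅔ ≈ -0.66667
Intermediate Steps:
C(S, p) = -2 (C(S, p) = -2 + (-5*0)*S = -2 + 0*S = -2 + 0 = -2)
k = -4 (k = 4*(4 - 5) = 4*(-1) = -4)
y(R) = (R - 2/(-2 + R))/(2*R) (y(R) = (R - 2/(R - 2))/(R + R) = (R - 2/(-2 + R))/((2*R)) = (R - 2/(-2 + R))*(1/(2*R)) = (R - 2/(-2 + R))/(2*R))
k*y(-1) = -4*(-1 + (½)*(-1)² - 1*(-1))/((-1)*(-2 - 1)) = -(-4)*(-1 + (½)*1 + 1)/(-3) = -(-4)*(-1)*(-1 + ½ + 1)/3 = -(-4)*(-1)/(3*2) = -4*⅙ = -⅔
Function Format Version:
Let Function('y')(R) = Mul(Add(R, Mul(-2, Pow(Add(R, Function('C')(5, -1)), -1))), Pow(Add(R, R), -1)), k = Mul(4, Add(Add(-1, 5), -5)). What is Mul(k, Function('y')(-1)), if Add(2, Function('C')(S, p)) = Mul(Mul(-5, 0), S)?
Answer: Rational(-2, 3) ≈ -0.66667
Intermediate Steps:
Function('C')(S, p) = -2 (Function('C')(S, p) = Add(-2, Mul(Mul(-5, 0), S)) = Add(-2, Mul(0, S)) = Add(-2, 0) = -2)
k = -4 (k = Mul(4, Add(4, -5)) = Mul(4, -1) = -4)
Function('y')(R) = Mul(Rational(1, 2), Pow(R, -1), Add(R, Mul(-2, Pow(Add(-2, R), -1)))) (Function('y')(R) = Mul(Add(R, Mul(-2, Pow(Add(R, -2), -1))), Pow(Add(R, R), -1)) = Mul(Add(R, Mul(-2, Pow(Add(-2, R), -1))), Pow(Mul(2, R), -1)) = Mul(Add(R, Mul(-2, Pow(Add(-2, R), -1))), Mul(Rational(1, 2), Pow(R, -1))) = Mul(Rational(1, 2), Pow(R, -1), Add(R, Mul(-2, Pow(Add(-2, R), -1)))))
Mul(k, Function('y')(-1)) = Mul(-4, Mul(Pow(-1, -1), Pow(Add(-2, -1), -1), Add(-1, Mul(Rational(1, 2), Pow(-1, 2)), Mul(-1, -1)))) = Mul(-4, Mul(-1, Pow(-3, -1), Add(-1, Mul(Rational(1, 2), 1), 1))) = Mul(-4, Mul(-1, Rational(-1, 3), Add(-1, Rational(1, 2), 1))) = Mul(-4, Mul(-1, Rational(-1, 3), Rational(1, 2))) = Mul(-4, Rational(1, 6)) = Rational(-2, 3)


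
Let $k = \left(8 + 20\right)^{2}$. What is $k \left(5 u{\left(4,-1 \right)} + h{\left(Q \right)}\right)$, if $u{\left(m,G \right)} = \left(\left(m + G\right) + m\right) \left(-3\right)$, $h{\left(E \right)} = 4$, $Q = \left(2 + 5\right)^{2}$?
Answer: $-79184$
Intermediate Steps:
$Q = 49$ ($Q = 7^{2} = 49$)
$k = 784$ ($k = 28^{2} = 784$)
$u{\left(m,G \right)} = - 6 m - 3 G$ ($u{\left(m,G \right)} = \left(\left(G + m\right) + m\right) \left(-3\right) = \left(G + 2 m\right) \left(-3\right) = - 6 m - 3 G$)
$k \left(5 u{\left(4,-1 \right)} + h{\left(Q \right)}\right) = 784 \left(5 \left(\left(-6\right) 4 - -3\right) + 4\right) = 784 \left(5 \left(-24 + 3\right) + 4\right) = 784 \left(5 \left(-21\right) + 4\right) = 784 \left(-105 + 4\right) = 784 \left(-101\right) = -79184$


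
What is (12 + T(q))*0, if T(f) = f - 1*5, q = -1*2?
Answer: 0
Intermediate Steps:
q = -2
T(f) = -5 + f (T(f) = f - 5 = -5 + f)
(12 + T(q))*0 = (12 + (-5 - 2))*0 = (12 - 7)*0 = 5*0 = 0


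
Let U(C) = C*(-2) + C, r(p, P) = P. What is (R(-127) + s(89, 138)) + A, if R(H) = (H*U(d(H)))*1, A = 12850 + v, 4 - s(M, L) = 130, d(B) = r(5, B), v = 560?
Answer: -2845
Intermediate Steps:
d(B) = B
s(M, L) = -126 (s(M, L) = 4 - 1*130 = 4 - 130 = -126)
A = 13410 (A = 12850 + 560 = 13410)
U(C) = -C (U(C) = -2*C + C = -C)
R(H) = -H² (R(H) = (H*(-H))*1 = -H²*1 = -H²)
(R(-127) + s(89, 138)) + A = (-1*(-127)² - 126) + 13410 = (-1*16129 - 126) + 13410 = (-16129 - 126) + 13410 = -16255 + 13410 = -2845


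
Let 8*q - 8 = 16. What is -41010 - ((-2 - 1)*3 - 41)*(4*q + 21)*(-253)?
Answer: -458460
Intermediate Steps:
q = 3 (q = 1 + (1/8)*16 = 1 + 2 = 3)
-41010 - ((-2 - 1)*3 - 41)*(4*q + 21)*(-253) = -41010 - ((-2 - 1)*3 - 41)*(4*3 + 21)*(-253) = -41010 - (-3*3 - 41)*(12 + 21)*(-253) = -41010 - (-9 - 41)*33*(-253) = -41010 - (-50*33)*(-253) = -41010 - (-1650)*(-253) = -41010 - 1*417450 = -41010 - 417450 = -458460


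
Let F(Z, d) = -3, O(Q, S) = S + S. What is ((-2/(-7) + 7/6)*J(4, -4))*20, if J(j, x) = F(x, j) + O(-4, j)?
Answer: 3050/21 ≈ 145.24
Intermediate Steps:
O(Q, S) = 2*S
J(j, x) = -3 + 2*j
((-2/(-7) + 7/6)*J(4, -4))*20 = ((-2/(-7) + 7/6)*(-3 + 2*4))*20 = ((-2*(-⅐) + 7*(⅙))*(-3 + 8))*20 = ((2/7 + 7/6)*5)*20 = ((61/42)*5)*20 = (305/42)*20 = 3050/21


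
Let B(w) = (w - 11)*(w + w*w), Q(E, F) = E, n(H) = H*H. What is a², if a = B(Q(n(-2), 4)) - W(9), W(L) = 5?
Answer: 21025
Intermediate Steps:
n(H) = H²
B(w) = (-11 + w)*(w + w²)
a = -145 (a = (-2)²*(-11 + ((-2)²)² - 10*(-2)²) - 1*5 = 4*(-11 + 4² - 10*4) - 5 = 4*(-11 + 16 - 40) - 5 = 4*(-35) - 5 = -140 - 5 = -145)
a² = (-145)² = 21025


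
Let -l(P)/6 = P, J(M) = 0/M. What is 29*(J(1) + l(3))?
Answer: -522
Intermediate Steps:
J(M) = 0
l(P) = -6*P
29*(J(1) + l(3)) = 29*(0 - 6*3) = 29*(0 - 18) = 29*(-18) = -522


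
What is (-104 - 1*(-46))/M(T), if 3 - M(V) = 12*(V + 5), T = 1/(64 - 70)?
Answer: 58/55 ≈ 1.0545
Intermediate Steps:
T = -⅙ (T = 1/(-6) = -⅙ ≈ -0.16667)
M(V) = -57 - 12*V (M(V) = 3 - 12*(V + 5) = 3 - 12*(5 + V) = 3 - (60 + 12*V) = 3 + (-60 - 12*V) = -57 - 12*V)
(-104 - 1*(-46))/M(T) = (-104 - 1*(-46))/(-57 - 12*(-⅙)) = (-104 + 46)/(-57 + 2) = -58/(-55) = -58*(-1/55) = 58/55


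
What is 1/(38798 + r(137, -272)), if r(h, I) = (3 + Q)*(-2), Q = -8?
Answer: 1/38808 ≈ 2.5768e-5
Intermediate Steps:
r(h, I) = 10 (r(h, I) = (3 - 8)*(-2) = -5*(-2) = 10)
1/(38798 + r(137, -272)) = 1/(38798 + 10) = 1/38808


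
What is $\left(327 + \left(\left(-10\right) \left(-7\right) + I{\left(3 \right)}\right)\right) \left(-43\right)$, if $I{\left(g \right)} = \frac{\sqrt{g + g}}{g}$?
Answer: $-17071 - \frac{43 \sqrt{6}}{3} \approx -17106.0$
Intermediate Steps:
$I{\left(g \right)} = \frac{\sqrt{2}}{\sqrt{g}}$ ($I{\left(g \right)} = \frac{\sqrt{2 g}}{g} = \frac{\sqrt{2} \sqrt{g}}{g} = \frac{\sqrt{2}}{\sqrt{g}}$)
$\left(327 + \left(\left(-10\right) \left(-7\right) + I{\left(3 \right)}\right)\right) \left(-43\right) = \left(327 + \left(\left(-10\right) \left(-7\right) + \frac{\sqrt{2}}{\sqrt{3}}\right)\right) \left(-43\right) = \left(327 + \left(70 + \sqrt{2} \frac{\sqrt{3}}{3}\right)\right) \left(-43\right) = \left(327 + \left(70 + \frac{\sqrt{6}}{3}\right)\right) \left(-43\right) = \left(397 + \frac{\sqrt{6}}{3}\right) \left(-43\right) = -17071 - \frac{43 \sqrt{6}}{3}$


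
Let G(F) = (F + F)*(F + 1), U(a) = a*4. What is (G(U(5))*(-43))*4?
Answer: -144480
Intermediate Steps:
U(a) = 4*a
G(F) = 2*F*(1 + F) (G(F) = (2*F)*(1 + F) = 2*F*(1 + F))
(G(U(5))*(-43))*4 = ((2*(4*5)*(1 + 4*5))*(-43))*4 = ((2*20*(1 + 20))*(-43))*4 = ((2*20*21)*(-43))*4 = (840*(-43))*4 = -36120*4 = -144480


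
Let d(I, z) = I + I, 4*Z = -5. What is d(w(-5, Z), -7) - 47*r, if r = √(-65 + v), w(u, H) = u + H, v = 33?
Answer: -25/2 - 188*I*√2 ≈ -12.5 - 265.87*I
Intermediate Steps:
Z = -5/4 (Z = (¼)*(-5) = -5/4 ≈ -1.2500)
w(u, H) = H + u
r = 4*I*√2 (r = √(-65 + 33) = √(-32) = 4*I*√2 ≈ 5.6569*I)
d(I, z) = 2*I
d(w(-5, Z), -7) - 47*r = 2*(-5/4 - 5) - 188*I*√2 = 2*(-25/4) - 188*I*√2 = -25/2 - 188*I*√2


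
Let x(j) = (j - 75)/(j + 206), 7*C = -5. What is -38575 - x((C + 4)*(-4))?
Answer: -52075633/1350 ≈ -38575.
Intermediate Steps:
C = -5/7 (C = (⅐)*(-5) = -5/7 ≈ -0.71429)
x(j) = (-75 + j)/(206 + j)
-38575 - x((C + 4)*(-4)) = -38575 - (-75 + (-5/7 + 4)*(-4))/(206 + (-5/7 + 4)*(-4)) = -38575 - (-75 + (23/7)*(-4))/(206 + (23/7)*(-4)) = -38575 - (-75 - 92/7)/(206 - 92/7) = -38575 - (-617)/(1350/7*7) = -38575 - 7*(-617)/(1350*7) = -38575 - 1*(-617/1350) = -38575 + 617/1350 = -52075633/1350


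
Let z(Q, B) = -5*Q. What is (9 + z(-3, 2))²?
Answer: 576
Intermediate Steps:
(9 + z(-3, 2))² = (9 - 5*(-3))² = (9 + 15)² = 24² = 576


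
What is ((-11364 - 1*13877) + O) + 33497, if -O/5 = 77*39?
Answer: -6759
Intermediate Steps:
O = -15015 (O = -385*39 = -5*3003 = -15015)
((-11364 - 1*13877) + O) + 33497 = ((-11364 - 1*13877) - 15015) + 33497 = ((-11364 - 13877) - 15015) + 33497 = (-25241 - 15015) + 33497 = -40256 + 33497 = -6759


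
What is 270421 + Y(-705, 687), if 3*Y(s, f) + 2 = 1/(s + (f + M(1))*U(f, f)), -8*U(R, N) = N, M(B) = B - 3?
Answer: 386350882327/1428705 ≈ 2.7042e+5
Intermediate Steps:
M(B) = -3 + B
U(R, N) = -N/8
Y(s, f) = -⅔ + 1/(3*(s - f*(-2 + f)/8)) (Y(s, f) = -⅔ + 1/(3*(s + (f + (-3 + 1))*(-f/8))) = -⅔ + 1/(3*(s + (f - 2)*(-f/8))) = -⅔ + 1/(3*(s + (-2 + f)*(-f/8))) = -⅔ + 1/(3*(s - f*(-2 + f)/8)))
270421 + Y(-705, 687) = 270421 + 2*(4 + 687² - 8*(-705) - 2*687)/(3*(-1*687² + 2*687 + 8*(-705))) = 270421 + 2*(4 + 471969 + 5640 - 1374)/(3*(-1*471969 + 1374 - 5640)) = 270421 + (⅔)*476239/(-471969 + 1374 - 5640) = 270421 + (⅔)*476239/(-476235) = 270421 + (⅔)*(-1/476235)*476239 = 270421 - 952478/1428705 = 386350882327/1428705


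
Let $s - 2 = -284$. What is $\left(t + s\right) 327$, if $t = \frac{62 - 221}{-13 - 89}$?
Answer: $- \frac{3117945}{34} \approx -91704.0$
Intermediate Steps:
$s = -282$ ($s = 2 - 284 = -282$)
$t = \frac{53}{34}$ ($t = - \frac{159}{-102} = \left(-159\right) \left(- \frac{1}{102}\right) = \frac{53}{34} \approx 1.5588$)
$\left(t + s\right) 327 = \left(\frac{53}{34} - 282\right) 327 = \left(- \frac{9535}{34}\right) 327 = - \frac{3117945}{34}$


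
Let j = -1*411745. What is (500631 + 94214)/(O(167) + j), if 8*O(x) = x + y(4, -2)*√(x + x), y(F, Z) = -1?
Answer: -3134874075336/2169814465303 + 951752*√334/2169814465303 ≈ -1.4448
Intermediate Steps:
O(x) = x/8 - √2*√x/8 (O(x) = (x - √(x + x))/8 = (x - √(2*x))/8 = (x - √2*√x)/8 = x/8 - √2*√x/8)
j = -411745
(500631 + 94214)/(O(167) + j) = (500631 + 94214)/(((⅛)*167 - √2*√167/8) - 411745) = 594845/((167/8 - √334/8) - 411745) = 594845/(-3293793/8 - √334/8)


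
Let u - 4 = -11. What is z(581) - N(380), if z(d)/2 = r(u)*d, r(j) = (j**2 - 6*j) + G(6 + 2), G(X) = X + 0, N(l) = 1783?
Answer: 113255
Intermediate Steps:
u = -7 (u = 4 - 11 = -7)
G(X) = X
r(j) = 8 + j**2 - 6*j (r(j) = (j**2 - 6*j) + (6 + 2) = (j**2 - 6*j) + 8 = 8 + j**2 - 6*j)
z(d) = 198*d (z(d) = 2*((8 + (-7)**2 - 6*(-7))*d) = 2*((8 + 49 + 42)*d) = 2*(99*d) = 198*d)
z(581) - N(380) = 198*581 - 1*1783 = 115038 - 1783 = 113255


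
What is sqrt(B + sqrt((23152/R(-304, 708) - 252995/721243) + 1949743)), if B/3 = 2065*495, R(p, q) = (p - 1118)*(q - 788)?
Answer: sqrt(8959967285449428061852500 + 1709345910*sqrt(5696882358887505222275170))/1709345910 ≈ 1751.5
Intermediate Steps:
R(p, q) = (-1118 + p)*(-788 + q)
B = 3066525 (B = 3*(2065*495) = 3*1022175 = 3066525)
sqrt(B + sqrt((23152/R(-304, 708) - 252995/721243) + 1949743)) = sqrt(3066525 + sqrt((23152/(880984 - 1118*708 - 788*(-304) - 304*708) - 252995/721243) + 1949743)) = sqrt(3066525 + sqrt((23152/(880984 - 791544 + 239552 - 215232) - 252995*1/721243) + 1949743)) = sqrt(3066525 + sqrt((23152/113760 - 252995/721243) + 1949743)) = sqrt(3066525 + sqrt((23152*(1/113760) - 252995/721243) + 1949743)) = sqrt(3066525 + sqrt((1447/7110 - 252995/721243) + 1949743)) = sqrt(3066525 + sqrt(-755155829/5128037730 + 1949743)) = sqrt(3066525 + sqrt(9998354912647561/5128037730)) = sqrt(3066525 + sqrt(5696882358887505222275170)/1709345910)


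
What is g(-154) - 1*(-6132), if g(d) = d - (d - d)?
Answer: 5978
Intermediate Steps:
g(d) = d (g(d) = d - 1*0 = d + 0 = d)
g(-154) - 1*(-6132) = -154 - 1*(-6132) = -154 + 6132 = 5978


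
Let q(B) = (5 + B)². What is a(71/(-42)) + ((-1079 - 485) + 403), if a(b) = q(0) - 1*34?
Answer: -1170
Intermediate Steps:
a(b) = -9 (a(b) = (5 + 0)² - 1*34 = 5² - 34 = 25 - 34 = -9)
a(71/(-42)) + ((-1079 - 485) + 403) = -9 + ((-1079 - 485) + 403) = -9 + (-1564 + 403) = -9 - 1161 = -1170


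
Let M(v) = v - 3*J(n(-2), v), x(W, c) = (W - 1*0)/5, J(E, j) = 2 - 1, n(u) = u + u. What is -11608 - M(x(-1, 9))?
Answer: -58024/5 ≈ -11605.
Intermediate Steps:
n(u) = 2*u
J(E, j) = 1
x(W, c) = W/5 (x(W, c) = (W + 0)*(⅕) = W*(⅕) = W/5)
M(v) = -3 + v (M(v) = v - 3*1 = v - 3 = -3 + v)
-11608 - M(x(-1, 9)) = -11608 - (-3 + (⅕)*(-1)) = -11608 - (-3 - ⅕) = -11608 - 1*(-16/5) = -11608 + 16/5 = -58024/5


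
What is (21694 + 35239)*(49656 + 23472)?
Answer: 4163396424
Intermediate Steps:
(21694 + 35239)*(49656 + 23472) = 56933*73128 = 4163396424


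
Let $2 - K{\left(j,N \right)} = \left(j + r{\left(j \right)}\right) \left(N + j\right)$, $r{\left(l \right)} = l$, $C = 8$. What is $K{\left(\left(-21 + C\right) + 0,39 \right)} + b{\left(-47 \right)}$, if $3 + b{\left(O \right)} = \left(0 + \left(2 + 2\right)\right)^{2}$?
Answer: $691$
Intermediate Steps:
$K{\left(j,N \right)} = 2 - 2 j \left(N + j\right)$ ($K{\left(j,N \right)} = 2 - \left(j + j\right) \left(N + j\right) = 2 - 2 j \left(N + j\right)$)
$b{\left(O \right)} = 13$ ($b{\left(O \right)} = -3 + \left(0 + \left(2 + 2\right)\right)^{2} = -3 + \left(0 + 4\right)^{2} = -3 + 4^{2} = -3 + 16 = 13$)
$K{\left(\left(-21 + C\right) + 0,39 \right)} + b{\left(-47 \right)} = \left(2 - 2 \left(\left(-21 + 8\right) + 0\right)^{2} - 78 \left(\left(-21 + 8\right) + 0\right)\right) + 13 = \left(2 - 2 \left(-13 + 0\right)^{2} - 78 \left(-13 + 0\right)\right) + 13 = \left(2 - 2 \left(-13\right)^{2} - 78 \left(-13\right)\right) + 13 = \left(2 - 338 + 1014\right) + 13 = 678 + 13 = 691$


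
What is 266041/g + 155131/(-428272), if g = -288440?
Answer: -19835487099/15441346960 ≈ -1.2846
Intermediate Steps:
266041/g + 155131/(-428272) = 266041/(-288440) + 155131/(-428272) = 266041*(-1/288440) + 155131*(-1/428272) = -266041/288440 - 155131/428272 = -19835487099/15441346960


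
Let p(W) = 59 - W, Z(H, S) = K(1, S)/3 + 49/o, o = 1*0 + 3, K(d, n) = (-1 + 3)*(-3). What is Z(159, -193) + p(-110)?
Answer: 550/3 ≈ 183.33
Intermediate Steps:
K(d, n) = -6 (K(d, n) = 2*(-3) = -6)
o = 3 (o = 0 + 3 = 3)
Z(H, S) = 43/3 (Z(H, S) = -6/3 + 49/3 = -6*1/3 + 49*(1/3) = -2 + 49/3 = 43/3)
Z(159, -193) + p(-110) = 43/3 + (59 - 1*(-110)) = 43/3 + (59 + 110) = 43/3 + 169 = 550/3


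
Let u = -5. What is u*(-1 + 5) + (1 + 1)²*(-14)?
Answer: -76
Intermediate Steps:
u*(-1 + 5) + (1 + 1)²*(-14) = -5*(-1 + 5) + (1 + 1)²*(-14) = -5*4 + 2²*(-14) = -20 + 4*(-14) = -20 - 56 = -76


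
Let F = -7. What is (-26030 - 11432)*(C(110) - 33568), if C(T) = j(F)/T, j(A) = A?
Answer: 69163973997/55 ≈ 1.2575e+9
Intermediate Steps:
C(T) = -7/T
(-26030 - 11432)*(C(110) - 33568) = (-26030 - 11432)*(-7/110 - 33568) = -37462*(-7*1/110 - 33568) = -37462*(-7/110 - 33568) = -37462*(-3692487/110) = 69163973997/55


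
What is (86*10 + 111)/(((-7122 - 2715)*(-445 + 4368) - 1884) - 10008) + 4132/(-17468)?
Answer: -3625505816/15325169871 ≈ -0.23657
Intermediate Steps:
(86*10 + 111)/(((-7122 - 2715)*(-445 + 4368) - 1884) - 10008) + 4132/(-17468) = (860 + 111)/((-9837*3923 - 1884) - 10008) + 4132*(-1/17468) = 971/((-38590551 - 1884) - 10008) - 1033/4367 = 971/(-38592435 - 10008) - 1033/4367 = 971/(-38602443) - 1033/4367 = 971*(-1/38602443) - 1033/4367 = -971/38602443 - 1033/4367 = -3625505816/15325169871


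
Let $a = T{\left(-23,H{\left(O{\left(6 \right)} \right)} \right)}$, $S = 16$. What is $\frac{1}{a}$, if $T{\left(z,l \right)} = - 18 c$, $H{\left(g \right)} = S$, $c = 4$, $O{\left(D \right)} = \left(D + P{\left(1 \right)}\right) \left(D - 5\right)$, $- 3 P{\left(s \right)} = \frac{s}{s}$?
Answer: $- \frac{1}{72} \approx -0.013889$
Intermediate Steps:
$P{\left(s \right)} = - \frac{1}{3}$ ($P{\left(s \right)} = - \frac{s \frac{1}{s}}{3} = \left(- \frac{1}{3}\right) 1 = - \frac{1}{3}$)
$O{\left(D \right)} = \left(-5 + D\right) \left(- \frac{1}{3} + D\right)$ ($O{\left(D \right)} = \left(D - \frac{1}{3}\right) \left(D - 5\right) = \left(- \frac{1}{3} + D\right) \left(-5 + D\right) = \left(-5 + D\right) \left(- \frac{1}{3} + D\right)$)
$H{\left(g \right)} = 16$
$T{\left(z,l \right)} = -72$ ($T{\left(z,l \right)} = \left(-18\right) 4 = -72$)
$a = -72$
$\frac{1}{a} = \frac{1}{-72} = - \frac{1}{72}$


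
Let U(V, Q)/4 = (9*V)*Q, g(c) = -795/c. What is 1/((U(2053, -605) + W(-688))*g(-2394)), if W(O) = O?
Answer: -399/5924741210 ≈ -6.7345e-8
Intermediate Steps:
U(V, Q) = 36*Q*V (U(V, Q) = 4*((9*V)*Q) = 4*(9*Q*V) = 36*Q*V)
1/((U(2053, -605) + W(-688))*g(-2394)) = 1/((36*(-605)*2053 - 688)*((-795/(-2394)))) = 1/((-44714340 - 688)*((-795*(-1/2394)))) = 1/((-44715028)*(265/798)) = -1/44715028*798/265 = -399/5924741210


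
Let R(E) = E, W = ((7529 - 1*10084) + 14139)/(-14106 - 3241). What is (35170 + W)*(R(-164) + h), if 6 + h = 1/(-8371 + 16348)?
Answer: -275775346623378/46125673 ≈ -5.9788e+6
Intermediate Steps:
h = -47861/7977 (h = -6 + 1/(-8371 + 16348) = -6 + 1/7977 = -47861/7977 ≈ -5.9999)
W = -11584/17347 (W = ((7529 - 10084) + 14139)/(-17347) = (-2555 + 14139)*(-1/17347) = 11584*(-1/17347) = -11584/17347 ≈ -0.66778)
(35170 + W)*(R(-164) + h) = (35170 - 11584/17347)*(-164 - 47861/7977) = (610082406/17347)*(-1356089/7977) = -275775346623378/46125673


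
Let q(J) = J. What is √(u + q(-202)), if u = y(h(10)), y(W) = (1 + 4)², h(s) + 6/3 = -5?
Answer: I*√177 ≈ 13.304*I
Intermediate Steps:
h(s) = -7 (h(s) = -2 - 5 = -7)
y(W) = 25 (y(W) = 5² = 25)
u = 25
√(u + q(-202)) = √(25 - 202) = √(-177) = I*√177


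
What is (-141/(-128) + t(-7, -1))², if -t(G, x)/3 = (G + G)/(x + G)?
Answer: 281961/16384 ≈ 17.210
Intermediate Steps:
t(G, x) = -6*G/(G + x) (t(G, x) = -3*(G + G)/(x + G) = -3*2*G/(G + x) = -6*G/(G + x))
(-141/(-128) + t(-7, -1))² = (-141/(-128) - 6*(-7)/(-7 - 1))² = (-141*(-1/128) - 6*(-7)/(-8))² = (141/128 - 6*(-7)*(-⅛))² = (141/128 - 21/4)² = (-531/128)² = 281961/16384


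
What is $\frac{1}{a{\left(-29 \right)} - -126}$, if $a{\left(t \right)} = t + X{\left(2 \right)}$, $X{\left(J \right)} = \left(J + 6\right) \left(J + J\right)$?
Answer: $\frac{1}{129} \approx 0.0077519$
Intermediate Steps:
$X{\left(J \right)} = 2 J \left(6 + J\right)$ ($X{\left(J \right)} = \left(6 + J\right) 2 J = 2 J \left(6 + J\right)$)
$a{\left(t \right)} = 32 + t$ ($a{\left(t \right)} = t + 2 \cdot 2 \left(6 + 2\right) = t + 2 \cdot 2 \cdot 8 = t + 32 = 32 + t$)
$\frac{1}{a{\left(-29 \right)} - -126} = \frac{1}{\left(32 - 29\right) - -126} = \frac{1}{3 + 126} = \frac{1}{129}$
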